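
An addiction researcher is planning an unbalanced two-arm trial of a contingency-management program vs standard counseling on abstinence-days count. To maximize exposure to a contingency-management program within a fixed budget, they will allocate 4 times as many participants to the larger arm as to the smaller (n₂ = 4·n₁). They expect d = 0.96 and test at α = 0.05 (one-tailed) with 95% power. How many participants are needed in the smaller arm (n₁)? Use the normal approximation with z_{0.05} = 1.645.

With allocation ratio k = n₂/n₁ = 4, Var(x̄₁−x̄₂) = σ²(1/n₁ + 1/(k·n₁)) = σ²·(k+1)/(k·n₁).
So n₁ = (1 + 1/k)·((z_{α} + z_β)/d)² = 1.250 × (3.290/0.96)².
n₁ = 1.250 × 11.74 = 14.7.
Round up: n₁ = 15, giving n₂ = 4 × 15 = 60.

n₁ = 15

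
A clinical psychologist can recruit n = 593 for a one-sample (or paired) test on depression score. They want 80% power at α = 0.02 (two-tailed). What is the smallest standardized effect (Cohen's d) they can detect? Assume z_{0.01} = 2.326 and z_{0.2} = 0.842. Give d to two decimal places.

d_min ≈ 0.13

For a single sample (or paired design) of n = 593: d_min = (z_{α/2} + z_β)/√n.
z-sum = 2.326 + 0.842 = 3.168.
d_min = 3.168 / √593 = 3.168 / 24.352 = 0.130.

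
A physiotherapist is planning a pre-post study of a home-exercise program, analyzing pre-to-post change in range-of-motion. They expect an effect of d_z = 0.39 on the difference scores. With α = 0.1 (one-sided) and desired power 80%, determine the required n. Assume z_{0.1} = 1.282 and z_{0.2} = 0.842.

For a paired (one-sample on differences) test: n = ((z_{α} + z_β) / d)².
z_{α} + z_β = 1.282 + 0.842 = 2.124.
n = (2.124 / 0.39)² = 5.446² = 29.66.
Round up.

n = 30 pairs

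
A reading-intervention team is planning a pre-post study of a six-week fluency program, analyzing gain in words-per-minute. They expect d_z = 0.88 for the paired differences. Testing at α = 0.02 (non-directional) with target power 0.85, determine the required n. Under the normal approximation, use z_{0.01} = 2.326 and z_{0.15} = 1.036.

n = 15 pairs

For a paired (one-sample on differences) test: n = ((z_{α/2} + z_β) / d)².
z_{α/2} + z_β = 2.326 + 1.036 = 3.362.
n = (3.362 / 0.88)² = 3.820² = 14.60.
Round up.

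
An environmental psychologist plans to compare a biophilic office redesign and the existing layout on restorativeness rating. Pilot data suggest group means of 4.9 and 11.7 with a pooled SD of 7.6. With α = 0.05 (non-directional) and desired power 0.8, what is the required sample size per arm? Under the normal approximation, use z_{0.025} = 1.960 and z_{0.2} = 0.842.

Cohen's d = |M₁ − M₂| / SD_pooled = |4.9 − 11.7| / 7.6 = 6.8 / 7.6 = 0.895.
For two independent groups with equal n: n = 2·((z_{α/2} + z_β) / d)².
z_{α/2} + z_β = 1.960 + 0.842 = 2.802.
n = 2 × (2.802 / 0.895)² = 2 × 3.131² = 2 × 9.80 = 19.6.
Round up to the next whole participant.

n = 20 per group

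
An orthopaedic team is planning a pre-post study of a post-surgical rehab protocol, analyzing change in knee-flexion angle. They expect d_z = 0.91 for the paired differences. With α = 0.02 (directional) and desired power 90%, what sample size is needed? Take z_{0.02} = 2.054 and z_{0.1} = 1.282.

n = 14 pairs

For a paired (one-sample on differences) test: n = ((z_{α} + z_β) / d)².
z_{α} + z_β = 2.054 + 1.282 = 3.336.
n = (3.336 / 0.91)² = 3.666² = 13.44.
Round up.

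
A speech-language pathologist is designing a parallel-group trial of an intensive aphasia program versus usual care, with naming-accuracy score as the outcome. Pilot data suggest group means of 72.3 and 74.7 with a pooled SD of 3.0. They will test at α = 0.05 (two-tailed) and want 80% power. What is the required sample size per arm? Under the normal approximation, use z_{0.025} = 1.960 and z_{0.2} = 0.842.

n = 25 per group

Cohen's d = |M₁ − M₂| / SD_pooled = |72.3 − 74.7| / 3.0 = 2.4 / 3.0 = 0.800.
For two independent groups with equal n: n = 2·((z_{α/2} + z_β) / d)².
z_{α/2} + z_β = 1.960 + 0.842 = 2.802.
n = 2 × (2.802 / 0.800)² = 2 × 3.502² = 2 × 12.27 = 24.5.
Round up to the next whole participant.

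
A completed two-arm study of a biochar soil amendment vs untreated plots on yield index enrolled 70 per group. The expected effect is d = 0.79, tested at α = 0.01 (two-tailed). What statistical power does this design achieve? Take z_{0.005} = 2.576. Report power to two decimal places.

For two equal groups, power = Φ(d·√(n/2) − z_{α/2}).
d·√(n/2) = 0.79 × √(70/2) = 0.79 × 5.916 = 4.674.
z_β = 4.674 − 2.576 = 2.098.
Power = Φ(2.098) = 0.982.

power ≈ 0.98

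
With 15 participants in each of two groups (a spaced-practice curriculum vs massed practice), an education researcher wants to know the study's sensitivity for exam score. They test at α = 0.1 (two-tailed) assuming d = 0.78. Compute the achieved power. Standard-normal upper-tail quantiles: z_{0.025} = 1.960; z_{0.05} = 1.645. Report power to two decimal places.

power ≈ 0.69

For two equal groups, power = Φ(d·√(n/2) − z_{α/2}).
d·√(n/2) = 0.78 × √(15/2) = 0.78 × 2.739 = 2.136.
z_β = 2.136 − 1.645 = 0.491.
Power = Φ(0.491) = 0.688.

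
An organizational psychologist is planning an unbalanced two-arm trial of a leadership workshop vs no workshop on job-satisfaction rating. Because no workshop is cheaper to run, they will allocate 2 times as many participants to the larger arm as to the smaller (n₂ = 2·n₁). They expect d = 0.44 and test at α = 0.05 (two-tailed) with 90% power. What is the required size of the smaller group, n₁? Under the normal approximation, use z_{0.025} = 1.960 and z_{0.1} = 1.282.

n₁ = 82

With allocation ratio k = n₂/n₁ = 2, Var(x̄₁−x̄₂) = σ²(1/n₁ + 1/(k·n₁)) = σ²·(k+1)/(k·n₁).
So n₁ = (1 + 1/k)·((z_{α/2} + z_β)/d)² = 1.500 × (3.242/0.44)².
n₁ = 1.500 × 54.29 = 81.4.
Round up: n₁ = 82, giving n₂ = 2 × 82 = 164.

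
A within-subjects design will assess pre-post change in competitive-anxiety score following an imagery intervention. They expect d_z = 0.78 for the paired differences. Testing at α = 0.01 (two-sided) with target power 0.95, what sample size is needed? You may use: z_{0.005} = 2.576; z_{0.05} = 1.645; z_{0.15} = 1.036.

For a paired (one-sample on differences) test: n = ((z_{α/2} + z_β) / d)².
z_{α/2} + z_β = 2.576 + 1.645 = 4.221.
n = (4.221 / 0.78)² = 5.412² = 29.28.
Round up.

n = 30 pairs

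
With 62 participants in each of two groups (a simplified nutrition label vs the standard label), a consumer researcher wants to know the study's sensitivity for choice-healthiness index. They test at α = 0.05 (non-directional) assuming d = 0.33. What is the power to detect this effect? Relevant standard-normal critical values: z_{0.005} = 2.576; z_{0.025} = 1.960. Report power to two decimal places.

For two equal groups, power = Φ(d·√(n/2) − z_{α/2}).
d·√(n/2) = 0.33 × √(62/2) = 0.33 × 5.568 = 1.837.
z_β = 1.837 − 1.960 = -0.123.
Power = Φ(-0.123) = 0.451.

power ≈ 0.45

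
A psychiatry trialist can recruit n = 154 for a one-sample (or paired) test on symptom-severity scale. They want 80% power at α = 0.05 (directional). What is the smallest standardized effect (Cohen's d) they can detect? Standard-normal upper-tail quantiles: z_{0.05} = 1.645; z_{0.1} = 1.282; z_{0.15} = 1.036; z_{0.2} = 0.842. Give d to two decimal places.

d_min ≈ 0.20

For a single sample (or paired design) of n = 154: d_min = (z_{α} + z_β)/√n.
z-sum = 1.645 + 0.842 = 2.487.
d_min = 2.487 / √154 = 2.487 / 12.410 = 0.200.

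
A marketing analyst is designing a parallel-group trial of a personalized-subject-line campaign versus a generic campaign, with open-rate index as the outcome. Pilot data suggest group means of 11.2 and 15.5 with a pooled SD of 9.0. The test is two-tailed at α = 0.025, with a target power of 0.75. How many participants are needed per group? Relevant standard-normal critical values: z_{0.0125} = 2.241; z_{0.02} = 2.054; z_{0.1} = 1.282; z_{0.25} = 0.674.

n = 75 per group

Cohen's d = |M₁ − M₂| / SD_pooled = |11.2 − 15.5| / 9.0 = 4.3 / 9.0 = 0.478.
For two independent groups with equal n: n = 2·((z_{α/2} + z_β) / d)².
z_{α/2} + z_β = 2.241 + 0.674 = 2.915.
n = 2 × (2.915 / 0.478)² = 2 × 6.098² = 2 × 37.19 = 74.4.
Round up to the next whole participant.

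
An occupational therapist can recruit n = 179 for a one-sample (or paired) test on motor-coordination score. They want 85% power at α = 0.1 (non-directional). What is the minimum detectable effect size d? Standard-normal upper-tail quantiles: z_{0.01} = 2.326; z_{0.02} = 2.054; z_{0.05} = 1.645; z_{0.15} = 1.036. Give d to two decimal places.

d_min ≈ 0.20

For a single sample (or paired design) of n = 179: d_min = (z_{α/2} + z_β)/√n.
z-sum = 1.645 + 1.036 = 2.681.
d_min = 2.681 / √179 = 2.681 / 13.379 = 0.200.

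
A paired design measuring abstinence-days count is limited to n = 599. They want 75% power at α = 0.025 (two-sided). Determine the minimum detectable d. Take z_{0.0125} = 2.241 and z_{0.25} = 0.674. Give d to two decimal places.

d_min ≈ 0.12

For a single sample (or paired design) of n = 599: d_min = (z_{α/2} + z_β)/√n.
z-sum = 2.241 + 0.674 = 2.915.
d_min = 2.915 / √599 = 2.915 / 24.474 = 0.119.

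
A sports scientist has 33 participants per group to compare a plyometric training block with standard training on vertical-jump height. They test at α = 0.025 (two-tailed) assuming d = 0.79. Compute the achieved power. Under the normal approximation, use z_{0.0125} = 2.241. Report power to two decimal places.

power ≈ 0.83

For two equal groups, power = Φ(d·√(n/2) − z_{α/2}).
d·√(n/2) = 0.79 × √(33/2) = 0.79 × 4.062 = 3.209.
z_β = 3.209 − 2.241 = 0.968.
Power = Φ(0.968) = 0.833.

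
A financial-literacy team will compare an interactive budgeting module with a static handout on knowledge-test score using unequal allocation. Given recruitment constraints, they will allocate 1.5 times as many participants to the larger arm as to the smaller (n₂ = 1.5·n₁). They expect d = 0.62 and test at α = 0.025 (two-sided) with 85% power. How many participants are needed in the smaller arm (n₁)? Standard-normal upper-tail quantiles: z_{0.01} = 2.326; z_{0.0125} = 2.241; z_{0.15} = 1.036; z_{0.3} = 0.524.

n₁ = 47

With allocation ratio k = n₂/n₁ = 1.5, Var(x̄₁−x̄₂) = σ²(1/n₁ + 1/(k·n₁)) = σ²·(k+1)/(k·n₁).
So n₁ = (1 + 1/k)·((z_{α/2} + z_β)/d)² = 1.667 × (3.277/0.62)².
n₁ = 1.667 × 27.94 = 46.6.
Round up: n₁ = 47, giving n₂ = ⌈1.5 × 47⌉ = ⌈70.5⌉ = 71.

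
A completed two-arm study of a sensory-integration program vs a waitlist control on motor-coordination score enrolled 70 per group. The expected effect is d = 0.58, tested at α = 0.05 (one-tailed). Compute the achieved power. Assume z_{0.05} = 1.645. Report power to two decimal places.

power ≈ 0.96

For two equal groups, power = Φ(d·√(n/2) − z_{α}).
d·√(n/2) = 0.58 × √(70/2) = 0.58 × 5.916 = 3.431.
z_β = 3.431 − 1.645 = 1.786.
Power = Φ(1.786) = 0.963.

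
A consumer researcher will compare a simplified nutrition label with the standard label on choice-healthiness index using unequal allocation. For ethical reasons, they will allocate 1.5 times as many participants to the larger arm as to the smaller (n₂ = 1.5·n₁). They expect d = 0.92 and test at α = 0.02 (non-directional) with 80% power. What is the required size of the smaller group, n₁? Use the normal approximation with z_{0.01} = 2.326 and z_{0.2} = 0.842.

n₁ = 20

With allocation ratio k = n₂/n₁ = 1.5, Var(x̄₁−x̄₂) = σ²(1/n₁ + 1/(k·n₁)) = σ²·(k+1)/(k·n₁).
So n₁ = (1 + 1/k)·((z_{α/2} + z_β)/d)² = 1.667 × (3.168/0.92)².
n₁ = 1.667 × 11.86 = 19.8.
Round up: n₁ = 20, giving n₂ = 1.5 × 20 = 30.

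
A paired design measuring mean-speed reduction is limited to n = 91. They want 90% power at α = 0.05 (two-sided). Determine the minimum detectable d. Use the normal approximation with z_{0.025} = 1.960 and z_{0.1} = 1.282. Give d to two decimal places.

d_min ≈ 0.34

For a single sample (or paired design) of n = 91: d_min = (z_{α/2} + z_β)/√n.
z-sum = 1.960 + 1.282 = 3.242.
d_min = 3.242 / √91 = 3.242 / 9.539 = 0.340.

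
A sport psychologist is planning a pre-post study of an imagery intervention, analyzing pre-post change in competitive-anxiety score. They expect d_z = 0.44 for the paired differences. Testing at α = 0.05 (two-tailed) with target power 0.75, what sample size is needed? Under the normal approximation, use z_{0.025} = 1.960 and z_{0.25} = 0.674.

n = 36 pairs

For a paired (one-sample on differences) test: n = ((z_{α/2} + z_β) / d)².
z_{α/2} + z_β = 1.960 + 0.674 = 2.634.
n = (2.634 / 0.44)² = 5.986² = 35.84.
Round up.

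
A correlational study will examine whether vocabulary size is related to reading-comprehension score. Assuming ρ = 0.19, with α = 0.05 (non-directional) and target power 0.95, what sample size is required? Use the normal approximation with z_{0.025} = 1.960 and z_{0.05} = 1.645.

Fisher's z: C = ½·ln((1+r)/(1−r)) = ½·ln(1.4691) = 0.1923.
n = ((z_{α/2} + z_β)/C)² + 3.
(1.960 + 1.645) / 0.1923 = 3.605 / 0.1923 = 18.747.
n = 18.747² + 3 = 351.44 + 3 = 354.4.
Round up.

n = 355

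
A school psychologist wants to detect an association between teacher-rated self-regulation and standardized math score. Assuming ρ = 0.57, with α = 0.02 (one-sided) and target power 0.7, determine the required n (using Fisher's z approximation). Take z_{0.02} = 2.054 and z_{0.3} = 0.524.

Fisher's z: C = ½·ln((1+r)/(1−r)) = ½·ln(3.6512) = 0.6475.
n = ((z_{α} + z_β)/C)² + 3.
(2.054 + 0.524) / 0.6475 = 2.578 / 0.6475 = 3.981.
n = 3.981² + 3 = 15.85 + 3 = 18.9.
Round up.

n = 19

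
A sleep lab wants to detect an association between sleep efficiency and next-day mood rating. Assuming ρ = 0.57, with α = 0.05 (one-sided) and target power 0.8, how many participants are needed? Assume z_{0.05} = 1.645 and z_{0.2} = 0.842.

n = 18

Fisher's z: C = ½·ln((1+r)/(1−r)) = ½·ln(3.6512) = 0.6475.
n = ((z_{α} + z_β)/C)² + 3.
(1.645 + 0.842) / 0.6475 = 2.487 / 0.6475 = 3.841.
n = 3.841² + 3 = 14.75 + 3 = 17.8.
Round up.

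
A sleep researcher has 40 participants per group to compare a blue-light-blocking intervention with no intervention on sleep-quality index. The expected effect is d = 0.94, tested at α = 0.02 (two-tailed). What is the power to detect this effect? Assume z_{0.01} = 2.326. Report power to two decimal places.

power ≈ 0.97

For two equal groups, power = Φ(d·√(n/2) − z_{α/2}).
d·√(n/2) = 0.94 × √(40/2) = 0.94 × 4.472 = 4.204.
z_β = 4.204 − 2.326 = 1.878.
Power = Φ(1.878) = 0.970.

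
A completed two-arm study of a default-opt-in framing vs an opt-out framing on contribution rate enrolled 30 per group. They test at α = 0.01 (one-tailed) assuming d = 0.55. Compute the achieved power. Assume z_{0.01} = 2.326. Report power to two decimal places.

For two equal groups, power = Φ(d·√(n/2) − z_{α}).
d·√(n/2) = 0.55 × √(30/2) = 0.55 × 3.873 = 2.130.
z_β = 2.130 − 2.326 = -0.196.
Power = Φ(-0.196) = 0.422.

power ≈ 0.42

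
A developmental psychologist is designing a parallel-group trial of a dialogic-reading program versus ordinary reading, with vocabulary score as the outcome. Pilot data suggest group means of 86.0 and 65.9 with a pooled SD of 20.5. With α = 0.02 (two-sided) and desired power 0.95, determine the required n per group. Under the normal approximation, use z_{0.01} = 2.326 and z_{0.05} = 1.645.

Cohen's d = |M₁ − M₂| / SD_pooled = |86.0 − 65.9| / 20.5 = 20.1 / 20.5 = 0.980.
For two independent groups with equal n: n = 2·((z_{α/2} + z_β) / d)².
z_{α/2} + z_β = 2.326 + 1.645 = 3.971.
n = 2 × (3.971 / 0.980)² = 2 × 4.052² = 2 × 16.42 = 32.8.
Round up to the next whole participant.

n = 33 per group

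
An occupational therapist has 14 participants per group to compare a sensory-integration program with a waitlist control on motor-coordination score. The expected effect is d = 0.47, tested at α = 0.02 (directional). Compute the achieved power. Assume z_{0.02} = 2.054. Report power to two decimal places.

For two equal groups, power = Φ(d·√(n/2) − z_{α}).
d·√(n/2) = 0.47 × √(14/2) = 0.47 × 2.646 = 1.244.
z_β = 1.244 − 2.054 = -0.810.
Power = Φ(-0.810) = 0.209.

power ≈ 0.21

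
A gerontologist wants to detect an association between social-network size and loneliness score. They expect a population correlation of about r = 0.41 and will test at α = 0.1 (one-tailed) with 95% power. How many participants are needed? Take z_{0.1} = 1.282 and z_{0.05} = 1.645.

Fisher's z: C = ½·ln((1+r)/(1−r)) = ½·ln(2.3898) = 0.4356.
n = ((z_{α} + z_β)/C)² + 3.
(1.282 + 1.645) / 0.4356 = 2.927 / 0.4356 = 6.719.
n = 6.719² + 3 = 45.15 + 3 = 48.2.
Round up.

n = 49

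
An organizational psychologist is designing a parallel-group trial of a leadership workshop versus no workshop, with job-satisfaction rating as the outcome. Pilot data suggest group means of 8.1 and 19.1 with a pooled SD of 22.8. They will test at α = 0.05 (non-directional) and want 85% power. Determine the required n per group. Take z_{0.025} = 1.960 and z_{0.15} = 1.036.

Cohen's d = |M₁ − M₂| / SD_pooled = |8.1 − 19.1| / 22.8 = 11.0 / 22.8 = 0.482.
For two independent groups with equal n: n = 2·((z_{α/2} + z_β) / d)².
z_{α/2} + z_β = 1.960 + 1.036 = 2.996.
n = 2 × (2.996 / 0.482)² = 2 × 6.216² = 2 × 38.64 = 77.3.
Round up to the next whole participant.

n = 78 per group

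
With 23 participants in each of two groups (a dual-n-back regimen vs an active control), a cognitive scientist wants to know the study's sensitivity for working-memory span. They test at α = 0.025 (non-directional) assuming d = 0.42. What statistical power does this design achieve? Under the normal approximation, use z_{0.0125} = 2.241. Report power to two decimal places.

For two equal groups, power = Φ(d·√(n/2) − z_{α/2}).
d·√(n/2) = 0.42 × √(23/2) = 0.42 × 3.391 = 1.424.
z_β = 1.424 − 2.241 = -0.817.
Power = Φ(-0.817) = 0.207.

power ≈ 0.21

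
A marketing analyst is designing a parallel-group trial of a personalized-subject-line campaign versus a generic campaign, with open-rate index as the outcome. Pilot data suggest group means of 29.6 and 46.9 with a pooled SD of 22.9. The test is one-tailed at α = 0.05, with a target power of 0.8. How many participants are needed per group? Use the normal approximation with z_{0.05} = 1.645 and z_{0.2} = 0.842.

Cohen's d = |M₁ − M₂| / SD_pooled = |29.6 − 46.9| / 22.9 = 17.3 / 22.9 = 0.755.
For two independent groups with equal n: n = 2·((z_{α} + z_β) / d)².
z_{α} + z_β = 1.645 + 0.842 = 2.487.
n = 2 × (2.487 / 0.755)² = 2 × 3.294² = 2 × 10.85 = 21.7.
Round up to the next whole participant.

n = 22 per group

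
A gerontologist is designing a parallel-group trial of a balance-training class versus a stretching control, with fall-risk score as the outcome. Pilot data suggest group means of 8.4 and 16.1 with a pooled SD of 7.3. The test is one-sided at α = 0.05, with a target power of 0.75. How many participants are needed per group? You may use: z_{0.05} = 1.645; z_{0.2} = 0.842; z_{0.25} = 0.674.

n = 10 per group

Cohen's d = |M₁ − M₂| / SD_pooled = |8.4 − 16.1| / 7.3 = 7.7 / 7.3 = 1.055.
For two independent groups with equal n: n = 2·((z_{α} + z_β) / d)².
z_{α} + z_β = 1.645 + 0.674 = 2.319.
n = 2 × (2.319 / 1.055)² = 2 × 2.198² = 2 × 4.83 = 9.7.
Round up to the next whole participant.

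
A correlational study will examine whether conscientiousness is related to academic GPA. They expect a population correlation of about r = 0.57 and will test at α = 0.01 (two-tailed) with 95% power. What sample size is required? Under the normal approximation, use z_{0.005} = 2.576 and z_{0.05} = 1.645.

Fisher's z: C = ½·ln((1+r)/(1−r)) = ½·ln(3.6512) = 0.6475.
n = ((z_{α/2} + z_β)/C)² + 3.
(2.576 + 1.645) / 0.6475 = 4.221 / 0.6475 = 6.519.
n = 6.519² + 3 = 42.50 + 3 = 45.5.
Round up.

n = 46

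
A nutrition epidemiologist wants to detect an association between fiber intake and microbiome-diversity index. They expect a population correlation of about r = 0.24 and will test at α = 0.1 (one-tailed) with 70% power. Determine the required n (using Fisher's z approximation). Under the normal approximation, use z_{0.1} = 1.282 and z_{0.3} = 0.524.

Fisher's z: C = ½·ln((1+r)/(1−r)) = ½·ln(1.6316) = 0.2448.
n = ((z_{α} + z_β)/C)² + 3.
(1.282 + 0.524) / 0.2448 = 1.806 / 0.2448 = 7.377.
n = 7.377² + 3 = 54.43 + 3 = 57.4.
Round up.

n = 58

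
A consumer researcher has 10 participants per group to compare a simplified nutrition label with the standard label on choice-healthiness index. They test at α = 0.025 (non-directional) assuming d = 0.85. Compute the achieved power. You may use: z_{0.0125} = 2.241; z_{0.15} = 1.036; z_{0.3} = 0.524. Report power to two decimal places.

power ≈ 0.37

For two equal groups, power = Φ(d·√(n/2) − z_{α/2}).
d·√(n/2) = 0.85 × √(10/2) = 0.85 × 2.236 = 1.901.
z_β = 1.901 − 2.241 = -0.340.
Power = Φ(-0.340) = 0.367.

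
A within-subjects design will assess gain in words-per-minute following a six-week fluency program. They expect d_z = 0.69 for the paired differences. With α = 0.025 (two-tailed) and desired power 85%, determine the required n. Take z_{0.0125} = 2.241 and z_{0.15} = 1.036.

For a paired (one-sample on differences) test: n = ((z_{α/2} + z_β) / d)².
z_{α/2} + z_β = 2.241 + 1.036 = 3.277.
n = (3.277 / 0.69)² = 4.749² = 22.56.
Round up.

n = 23 pairs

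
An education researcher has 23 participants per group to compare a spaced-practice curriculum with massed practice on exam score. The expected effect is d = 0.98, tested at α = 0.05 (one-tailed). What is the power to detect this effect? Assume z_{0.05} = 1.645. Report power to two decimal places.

power ≈ 0.95

For two equal groups, power = Φ(d·√(n/2) − z_{α}).
d·√(n/2) = 0.98 × √(23/2) = 0.98 × 3.391 = 3.323.
z_β = 3.323 − 1.645 = 1.678.
Power = Φ(1.678) = 0.953.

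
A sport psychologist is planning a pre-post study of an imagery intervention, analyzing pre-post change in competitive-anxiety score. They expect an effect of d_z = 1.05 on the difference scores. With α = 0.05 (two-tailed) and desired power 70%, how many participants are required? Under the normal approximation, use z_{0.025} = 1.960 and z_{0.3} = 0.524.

n = 6 pairs

For a paired (one-sample on differences) test: n = ((z_{α/2} + z_β) / d)².
z_{α/2} + z_β = 1.960 + 0.524 = 2.484.
n = (2.484 / 1.05)² = 2.366² = 5.60.
Round up.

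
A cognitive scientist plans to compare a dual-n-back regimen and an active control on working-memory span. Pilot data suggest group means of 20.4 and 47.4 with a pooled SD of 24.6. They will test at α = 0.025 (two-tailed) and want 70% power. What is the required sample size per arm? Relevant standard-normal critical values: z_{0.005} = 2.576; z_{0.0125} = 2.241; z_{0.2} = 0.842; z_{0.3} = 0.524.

Cohen's d = |M₁ − M₂| / SD_pooled = |20.4 − 47.4| / 24.6 = 27.0 / 24.6 = 1.098.
For two independent groups with equal n: n = 2·((z_{α/2} + z_β) / d)².
z_{α/2} + z_β = 2.241 + 0.524 = 2.765.
n = 2 × (2.765 / 1.098)² = 2 × 2.518² = 2 × 6.34 = 12.7.
Round up to the next whole participant.

n = 13 per group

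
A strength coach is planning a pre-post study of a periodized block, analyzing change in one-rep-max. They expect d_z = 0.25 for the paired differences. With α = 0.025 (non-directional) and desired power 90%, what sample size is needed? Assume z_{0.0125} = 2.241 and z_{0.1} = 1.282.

For a paired (one-sample on differences) test: n = ((z_{α/2} + z_β) / d)².
z_{α/2} + z_β = 2.241 + 1.282 = 3.523.
n = (3.523 / 0.25)² = 14.092² = 198.58.
Round up.

n = 199 pairs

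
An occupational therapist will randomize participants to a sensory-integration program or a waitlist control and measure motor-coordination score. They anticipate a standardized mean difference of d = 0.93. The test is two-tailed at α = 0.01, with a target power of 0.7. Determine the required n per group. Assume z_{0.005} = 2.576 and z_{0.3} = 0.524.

For two independent groups with equal n: n = 2·((z_{α/2} + z_β) / d)².
z_{α/2} + z_β = 2.576 + 0.524 = 3.100.
n = 2 × (3.100 / 0.93)² = 2 × 3.333² = 2 × 11.11 = 22.2.
Round up to the next whole participant.

n = 23 per group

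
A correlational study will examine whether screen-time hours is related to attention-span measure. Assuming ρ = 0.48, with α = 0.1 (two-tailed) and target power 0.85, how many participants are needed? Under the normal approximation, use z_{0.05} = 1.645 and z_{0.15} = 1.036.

Fisher's z: C = ½·ln((1+r)/(1−r)) = ½·ln(2.8462) = 0.5230.
n = ((z_{α/2} + z_β)/C)² + 3.
(1.645 + 1.036) / 0.5230 = 2.681 / 0.5230 = 5.126.
n = 5.126² + 3 = 26.28 + 3 = 29.3.
Round up.

n = 30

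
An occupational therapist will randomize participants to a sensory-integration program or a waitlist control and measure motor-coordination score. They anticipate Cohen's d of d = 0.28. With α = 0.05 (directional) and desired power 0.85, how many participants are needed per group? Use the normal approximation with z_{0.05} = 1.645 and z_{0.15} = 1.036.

For two independent groups with equal n: n = 2·((z_{α} + z_β) / d)².
z_{α} + z_β = 1.645 + 1.036 = 2.681.
n = 2 × (2.681 / 0.28)² = 2 × 9.575² = 2 × 91.68 = 183.4.
Round up to the next whole participant.

n = 184 per group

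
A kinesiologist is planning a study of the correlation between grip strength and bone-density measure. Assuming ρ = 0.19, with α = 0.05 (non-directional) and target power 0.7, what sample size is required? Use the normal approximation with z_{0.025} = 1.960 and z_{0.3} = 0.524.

Fisher's z: C = ½·ln((1+r)/(1−r)) = ½·ln(1.4691) = 0.1923.
n = ((z_{α/2} + z_β)/C)² + 3.
(1.960 + 0.524) / 0.1923 = 2.484 / 0.1923 = 12.917.
n = 12.917² + 3 = 166.86 + 3 = 169.9.
Round up.

n = 170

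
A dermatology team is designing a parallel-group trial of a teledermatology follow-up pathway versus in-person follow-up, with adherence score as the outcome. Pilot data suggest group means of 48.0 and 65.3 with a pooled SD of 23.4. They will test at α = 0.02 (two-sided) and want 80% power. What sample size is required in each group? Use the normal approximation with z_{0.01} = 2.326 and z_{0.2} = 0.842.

Cohen's d = |M₁ − M₂| / SD_pooled = |48.0 − 65.3| / 23.4 = 17.3 / 23.4 = 0.739.
For two independent groups with equal n: n = 2·((z_{α/2} + z_β) / d)².
z_{α/2} + z_β = 2.326 + 0.842 = 3.168.
n = 2 × (3.168 / 0.739)² = 2 × 4.287² = 2 × 18.38 = 36.8.
Round up to the next whole participant.

n = 37 per group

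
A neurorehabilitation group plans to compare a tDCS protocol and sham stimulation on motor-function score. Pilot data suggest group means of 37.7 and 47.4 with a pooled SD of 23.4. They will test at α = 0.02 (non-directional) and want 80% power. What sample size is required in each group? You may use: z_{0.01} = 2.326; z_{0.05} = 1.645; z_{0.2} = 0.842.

Cohen's d = |M₁ − M₂| / SD_pooled = |37.7 − 47.4| / 23.4 = 9.7 / 23.4 = 0.415.
For two independent groups with equal n: n = 2·((z_{α/2} + z_β) / d)².
z_{α/2} + z_β = 2.326 + 0.842 = 3.168.
n = 2 × (3.168 / 0.415)² = 2 × 7.634² = 2 × 58.27 = 116.5.
Round up to the next whole participant.

n = 117 per group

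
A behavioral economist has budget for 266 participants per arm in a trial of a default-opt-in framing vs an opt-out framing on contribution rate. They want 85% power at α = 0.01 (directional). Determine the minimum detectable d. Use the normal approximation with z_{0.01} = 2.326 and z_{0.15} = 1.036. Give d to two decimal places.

d_min ≈ 0.29

For two independent groups of n = 266 each: d_min = (z_{α} + z_β)·√(2/n).
z-sum = 2.326 + 1.036 = 3.362.
d_min = 3.362 × √(2/266) = 3.362 × 0.0867 = 0.292.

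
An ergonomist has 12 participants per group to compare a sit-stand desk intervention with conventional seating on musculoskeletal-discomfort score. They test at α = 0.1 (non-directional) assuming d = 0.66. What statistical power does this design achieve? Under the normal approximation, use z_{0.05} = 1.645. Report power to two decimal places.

For two equal groups, power = Φ(d·√(n/2) − z_{α/2}).
d·√(n/2) = 0.66 × √(12/2) = 0.66 × 2.449 = 1.617.
z_β = 1.617 − 1.645 = -0.028.
Power = Φ(-0.028) = 0.489.

power ≈ 0.49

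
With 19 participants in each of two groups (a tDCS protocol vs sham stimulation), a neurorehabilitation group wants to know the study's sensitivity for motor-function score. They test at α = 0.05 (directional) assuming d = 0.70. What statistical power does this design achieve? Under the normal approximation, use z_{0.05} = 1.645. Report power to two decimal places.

For two equal groups, power = Φ(d·√(n/2) − z_{α}).
d·√(n/2) = 0.70 × √(19/2) = 0.70 × 3.082 = 2.158.
z_β = 2.158 − 1.645 = 0.513.
Power = Φ(0.513) = 0.696.

power ≈ 0.70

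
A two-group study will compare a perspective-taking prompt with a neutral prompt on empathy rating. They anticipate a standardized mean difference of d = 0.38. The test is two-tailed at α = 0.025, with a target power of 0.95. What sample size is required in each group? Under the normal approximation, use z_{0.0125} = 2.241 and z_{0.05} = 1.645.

n = 210 per group

For two independent groups with equal n: n = 2·((z_{α/2} + z_β) / d)².
z_{α/2} + z_β = 2.241 + 1.645 = 3.886.
n = 2 × (3.886 / 0.38)² = 2 × 10.226² = 2 × 104.58 = 209.2.
Round up to the next whole participant.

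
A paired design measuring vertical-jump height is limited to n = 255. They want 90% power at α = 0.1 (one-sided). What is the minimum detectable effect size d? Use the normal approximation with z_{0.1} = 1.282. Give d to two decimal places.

For a single sample (or paired design) of n = 255: d_min = (z_{α} + z_β)/√n.
z-sum = 1.282 + 1.282 = 2.564.
d_min = 2.564 / √255 = 2.564 / 15.969 = 0.161.

d_min ≈ 0.16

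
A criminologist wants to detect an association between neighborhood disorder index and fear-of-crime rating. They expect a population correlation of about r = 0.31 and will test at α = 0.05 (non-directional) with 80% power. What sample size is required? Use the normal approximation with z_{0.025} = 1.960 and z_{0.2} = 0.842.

Fisher's z: C = ½·ln((1+r)/(1−r)) = ½·ln(1.8986) = 0.3205.
n = ((z_{α/2} + z_β)/C)² + 3.
(1.960 + 0.842) / 0.3205 = 2.802 / 0.3205 = 8.743.
n = 8.743² + 3 = 76.43 + 3 = 79.4.
Round up.

n = 80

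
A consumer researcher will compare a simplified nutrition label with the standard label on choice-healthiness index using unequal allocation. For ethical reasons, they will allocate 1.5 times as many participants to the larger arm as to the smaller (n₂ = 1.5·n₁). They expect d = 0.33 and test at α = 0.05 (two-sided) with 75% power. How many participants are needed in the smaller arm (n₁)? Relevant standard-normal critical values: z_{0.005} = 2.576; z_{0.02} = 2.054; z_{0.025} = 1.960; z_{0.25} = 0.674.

With allocation ratio k = n₂/n₁ = 1.5, Var(x̄₁−x̄₂) = σ²(1/n₁ + 1/(k·n₁)) = σ²·(k+1)/(k·n₁).
So n₁ = (1 + 1/k)·((z_{α/2} + z_β)/d)² = 1.667 × (2.634/0.33)².
n₁ = 1.667 × 63.71 = 106.2.
Round up: n₁ = 107, giving n₂ = ⌈1.5 × 107⌉ = ⌈160.5⌉ = 161.

n₁ = 107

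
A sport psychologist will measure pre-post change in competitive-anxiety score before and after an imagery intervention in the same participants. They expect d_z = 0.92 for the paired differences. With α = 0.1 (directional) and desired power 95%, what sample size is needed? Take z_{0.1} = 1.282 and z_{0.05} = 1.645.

For a paired (one-sample on differences) test: n = ((z_{α} + z_β) / d)².
z_{α} + z_β = 1.282 + 1.645 = 2.927.
n = (2.927 / 0.92)² = 3.182² = 10.12.
Round up.

n = 11 pairs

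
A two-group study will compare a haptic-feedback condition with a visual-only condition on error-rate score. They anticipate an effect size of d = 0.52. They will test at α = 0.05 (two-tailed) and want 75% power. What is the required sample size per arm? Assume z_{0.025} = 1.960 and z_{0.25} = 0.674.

For two independent groups with equal n: n = 2·((z_{α/2} + z_β) / d)².
z_{α/2} + z_β = 1.960 + 0.674 = 2.634.
n = 2 × (2.634 / 0.52)² = 2 × 5.065² = 2 × 25.66 = 51.3.
Round up to the next whole participant.

n = 52 per group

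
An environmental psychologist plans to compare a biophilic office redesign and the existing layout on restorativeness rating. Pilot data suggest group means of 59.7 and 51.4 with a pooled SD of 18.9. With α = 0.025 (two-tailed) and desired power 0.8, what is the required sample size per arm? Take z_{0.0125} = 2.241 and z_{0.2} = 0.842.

Cohen's d = |M₁ − M₂| / SD_pooled = |59.7 − 51.4| / 18.9 = 8.3 / 18.9 = 0.439.
For two independent groups with equal n: n = 2·((z_{α/2} + z_β) / d)².
z_{α/2} + z_β = 2.241 + 0.842 = 3.083.
n = 2 × (3.083 / 0.439)² = 2 × 7.023² = 2 × 49.32 = 98.6.
Round up to the next whole participant.

n = 99 per group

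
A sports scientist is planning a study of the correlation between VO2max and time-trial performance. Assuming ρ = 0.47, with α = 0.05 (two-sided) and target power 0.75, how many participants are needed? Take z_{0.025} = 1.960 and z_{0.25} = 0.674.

Fisher's z: C = ½·ln((1+r)/(1−r)) = ½·ln(2.7736) = 0.5101.
n = ((z_{α/2} + z_β)/C)² + 3.
(1.960 + 0.674) / 0.5101 = 2.634 / 0.5101 = 5.164.
n = 5.164² + 3 = 26.66 + 3 = 29.7.
Round up.

n = 30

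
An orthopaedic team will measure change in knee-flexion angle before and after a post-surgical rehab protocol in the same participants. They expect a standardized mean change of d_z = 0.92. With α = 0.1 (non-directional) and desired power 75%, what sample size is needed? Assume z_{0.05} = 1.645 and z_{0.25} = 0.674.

For a paired (one-sample on differences) test: n = ((z_{α/2} + z_β) / d)².
z_{α/2} + z_β = 1.645 + 0.674 = 2.319.
n = (2.319 / 0.92)² = 2.521² = 6.35.
Round up.

n = 7 pairs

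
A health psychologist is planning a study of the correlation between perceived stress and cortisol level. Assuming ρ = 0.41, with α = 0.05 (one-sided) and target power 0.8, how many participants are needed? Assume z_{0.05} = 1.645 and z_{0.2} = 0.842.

n = 36

Fisher's z: C = ½·ln((1+r)/(1−r)) = ½·ln(2.3898) = 0.4356.
n = ((z_{α} + z_β)/C)² + 3.
(1.645 + 0.842) / 0.4356 = 2.487 / 0.4356 = 5.709.
n = 5.709² + 3 = 32.60 + 3 = 35.6.
Round up.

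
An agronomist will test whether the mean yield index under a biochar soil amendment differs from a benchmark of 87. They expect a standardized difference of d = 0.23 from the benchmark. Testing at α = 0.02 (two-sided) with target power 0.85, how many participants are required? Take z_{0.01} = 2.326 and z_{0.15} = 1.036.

For a one-sample test: n = ((z_{α/2} + z_β) / d)².
z_{α/2} + z_β = 2.326 + 1.036 = 3.362.
n = (3.362 / 0.23)² = 14.617² = 213.67.
Round up.

n = 214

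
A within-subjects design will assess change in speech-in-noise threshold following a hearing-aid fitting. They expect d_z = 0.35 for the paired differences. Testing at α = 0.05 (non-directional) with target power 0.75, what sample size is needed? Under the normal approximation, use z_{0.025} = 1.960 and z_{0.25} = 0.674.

For a paired (one-sample on differences) test: n = ((z_{α/2} + z_β) / d)².
z_{α/2} + z_β = 1.960 + 0.674 = 2.634.
n = (2.634 / 0.35)² = 7.526² = 56.64.
Round up.

n = 57 pairs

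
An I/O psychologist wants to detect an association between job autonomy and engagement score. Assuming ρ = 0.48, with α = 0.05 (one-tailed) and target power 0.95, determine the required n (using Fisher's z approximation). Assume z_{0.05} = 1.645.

Fisher's z: C = ½·ln((1+r)/(1−r)) = ½·ln(2.8462) = 0.5230.
n = ((z_{α} + z_β)/C)² + 3.
(1.645 + 1.645) / 0.5230 = 3.290 / 0.5230 = 6.291.
n = 6.291² + 3 = 39.57 + 3 = 42.6.
Round up.

n = 43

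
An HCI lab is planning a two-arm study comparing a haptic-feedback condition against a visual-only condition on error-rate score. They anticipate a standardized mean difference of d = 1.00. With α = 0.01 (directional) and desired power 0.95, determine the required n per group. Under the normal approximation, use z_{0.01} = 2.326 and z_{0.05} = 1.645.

For two independent groups with equal n: n = 2·((z_{α} + z_β) / d)².
z_{α} + z_β = 2.326 + 1.645 = 3.971.
n = 2 × (3.971 / 1.00)² = 2 × 3.971² = 2 × 15.77 = 31.5.
Round up to the next whole participant.

n = 32 per group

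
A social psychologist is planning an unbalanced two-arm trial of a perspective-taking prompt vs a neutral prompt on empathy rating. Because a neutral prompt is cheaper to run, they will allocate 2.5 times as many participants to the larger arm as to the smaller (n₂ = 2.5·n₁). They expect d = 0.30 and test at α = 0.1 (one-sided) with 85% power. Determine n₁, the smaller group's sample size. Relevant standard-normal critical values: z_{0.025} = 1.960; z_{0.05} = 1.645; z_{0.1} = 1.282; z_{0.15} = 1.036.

n₁ = 84

With allocation ratio k = n₂/n₁ = 2.5, Var(x̄₁−x̄₂) = σ²(1/n₁ + 1/(k·n₁)) = σ²·(k+1)/(k·n₁).
So n₁ = (1 + 1/k)·((z_{α} + z_β)/d)² = 1.400 × (2.318/0.30)².
n₁ = 1.400 × 59.70 = 83.6.
Round up: n₁ = 84, giving n₂ = 2.5 × 84 = 210.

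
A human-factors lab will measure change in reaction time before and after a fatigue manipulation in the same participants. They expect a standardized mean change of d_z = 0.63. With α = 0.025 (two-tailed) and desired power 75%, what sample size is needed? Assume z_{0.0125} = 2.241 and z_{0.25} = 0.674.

n = 22 pairs

For a paired (one-sample on differences) test: n = ((z_{α/2} + z_β) / d)².
z_{α/2} + z_β = 2.241 + 0.674 = 2.915.
n = (2.915 / 0.63)² = 4.627² = 21.41.
Round up.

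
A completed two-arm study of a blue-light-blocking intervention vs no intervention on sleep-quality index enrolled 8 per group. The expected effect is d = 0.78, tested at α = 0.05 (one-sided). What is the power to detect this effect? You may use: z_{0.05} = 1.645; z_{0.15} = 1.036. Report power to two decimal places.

power ≈ 0.47

For two equal groups, power = Φ(d·√(n/2) − z_{α}).
d·√(n/2) = 0.78 × √(8/2) = 0.78 × 2.000 = 1.560.
z_β = 1.560 − 1.645 = -0.085.
Power = Φ(-0.085) = 0.466.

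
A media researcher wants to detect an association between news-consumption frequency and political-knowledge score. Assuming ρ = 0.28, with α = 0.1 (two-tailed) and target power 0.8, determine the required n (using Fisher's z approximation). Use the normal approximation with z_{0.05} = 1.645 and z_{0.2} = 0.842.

n = 78

Fisher's z: C = ½·ln((1+r)/(1−r)) = ½·ln(1.7778) = 0.2877.
n = ((z_{α/2} + z_β)/C)² + 3.
(1.645 + 0.842) / 0.2877 = 2.487 / 0.2877 = 8.644.
n = 8.644² + 3 = 74.73 + 3 = 77.7.
Round up.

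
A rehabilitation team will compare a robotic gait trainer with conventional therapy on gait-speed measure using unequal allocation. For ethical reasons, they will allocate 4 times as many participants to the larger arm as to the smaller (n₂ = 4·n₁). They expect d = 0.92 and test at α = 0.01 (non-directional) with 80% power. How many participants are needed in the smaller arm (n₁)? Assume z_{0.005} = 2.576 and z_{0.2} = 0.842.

With allocation ratio k = n₂/n₁ = 4, Var(x̄₁−x̄₂) = σ²(1/n₁ + 1/(k·n₁)) = σ²·(k+1)/(k·n₁).
So n₁ = (1 + 1/k)·((z_{α/2} + z_β)/d)² = 1.250 × (3.418/0.92)².
n₁ = 1.250 × 13.80 = 17.3.
Round up: n₁ = 18, giving n₂ = 4 × 18 = 72.

n₁ = 18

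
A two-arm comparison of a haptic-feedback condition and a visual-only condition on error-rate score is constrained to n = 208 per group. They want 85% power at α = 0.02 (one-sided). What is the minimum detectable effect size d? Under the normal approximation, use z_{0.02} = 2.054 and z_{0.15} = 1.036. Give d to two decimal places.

d_min ≈ 0.30

For two independent groups of n = 208 each: d_min = (z_{α} + z_β)·√(2/n).
z-sum = 2.054 + 1.036 = 3.090.
d_min = 3.090 × √(2/208) = 3.090 × 0.0981 = 0.303.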